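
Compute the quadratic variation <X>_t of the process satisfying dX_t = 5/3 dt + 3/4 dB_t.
<X>_t = 9*t/16

For an Itô process dX_t = a(t) dt + b(t) dB_t, the quadratic variation is <X>_t = int_0^t b(s)^2 ds (the drift term does not contribute). Here b(s) = 3/4, so
  b(s)^2 = 9/16.
Integrating from 0 to t:
  <X>_t = int_0^t (9/16) ds = 9*t/16.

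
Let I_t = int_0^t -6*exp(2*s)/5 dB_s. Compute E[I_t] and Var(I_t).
E[I_t] = 0; Var(I_t) = 9*exp(4*t)/25 - 9/25

The Itô integral of a deterministic integrand f(s) has mean 0 because each increment f(s) * (B_{s+ds} - B_s) has mean 0. By the Itô isometry:
  Var( int_0^t f(s) dB_s ) = E[ (int_0^t f(s) dB_s)^2 ] = int_0^t f(s)^2 ds.
Here f(s) = -6*exp(2*s)/5, so f(s)^2 = 36*exp(4*s)/25. Integrate:
  int_0^t (36*exp(4*s)/25) ds = 9*exp(4*t)/25 - 9/25.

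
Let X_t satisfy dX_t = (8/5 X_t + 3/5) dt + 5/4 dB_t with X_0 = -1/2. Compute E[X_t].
E[X_t] = -exp(8*t/5)/8 - 3/8

Taking expectations and using E[dB_t] = 0, the mean m(t) = E[X_t] satisfies the ODE m'(t) = a m(t) + b with m(0) = x_0. With a = 8/5, b = 3/5, x_0 = -1/2, the solution is
  m(t) = x_0 * exp(a t) + (b/a) * (exp(a t) - 1)
       = (-1/2) * exp((8/5) t) + ((3/5)/(8/5)) * (exp((8/5) t) - 1)
       = -exp(8*t/5)/8 - 3/8.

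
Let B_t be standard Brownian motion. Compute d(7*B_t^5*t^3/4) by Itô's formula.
d(7*B_t^5*t^3/4) = (7*B_t^3*t^2*(3*B_t^2 + 10*t)/4) dt + (35*B_t^4*t^3/4) dB_t

Itô's formula for f(t, x): d f(t, B_t) = (f_t + (1/2) f_xx) dt + f_x dB_t. Compute partials of f(t, x) = 7*t^3*x^5/4:
  f_t(t,x)  = 21*t^2*x^5/4
  f_x(t,x)  = 35*t^3*x^4/4
  f_xx(t,x) = 35*t^3*x^3
Assemble drift = f_t + (1/2) f_xx = 7*t^2*x^3*(10*t + 3*x^2)/4 and diffusion = f_x = 35*t^3*x^4/4. Substituting x = B_t:
  d(7*B_t^5*t^3/4) = (7*B_t^3*t^2*(3*B_t^2 + 10*t)/4) dt + (35*B_t^4*t^3/4) dB_t.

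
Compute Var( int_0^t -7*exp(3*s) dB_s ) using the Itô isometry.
Var = 49*exp(6*t)/6 - 49/6

The Itô integral of a deterministic integrand f(s) has mean 0 because each increment f(s) * (B_{s+ds} - B_s) has mean 0. By the Itô isometry:
  Var( int_0^t f(s) dB_s ) = E[ (int_0^t f(s) dB_s)^2 ] = int_0^t f(s)^2 ds.
Here f(s) = -7*exp(3*s), so f(s)^2 = 49*exp(6*s). Integrate:
  int_0^t (49*exp(6*s)) ds = 49*exp(6*t)/6 - 49/6.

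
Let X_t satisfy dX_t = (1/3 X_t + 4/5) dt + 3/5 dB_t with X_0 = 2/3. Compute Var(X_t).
Var(X_t) = 27*exp(2*t/3)/50 - 27/50

The variance V(t) = Var(X_t) satisfies V'(t) = 2 a V(t) + c^2 with V(0) = 0 (drift coefficient is linear in X, diffusion is constant). With a = 1/3, c = 3/5, the solution is
  V(t) = (c^2 / (2 a)) * (exp(2 a t) - 1)
       = ((3/5)^2 / (2*(1/3))) * (exp((2/3) t) - 1)
       = 27*exp(2*t/3)/50 - 27/50.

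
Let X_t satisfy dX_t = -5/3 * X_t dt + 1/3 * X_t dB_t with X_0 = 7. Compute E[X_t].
E[X_t] = 7*exp(-5*t/3)

For GBM dX = mu X dt + sigma X dB with X_0 = x_0, apply Itô to Y = log X: dY = (mu - sigma^2/2) dt + sigma dB, so Y_t = log(x_0) + (mu - sigma^2/2) t + sigma B_t and hence X_t = x_0 * exp((mu - sigma^2/2) t + sigma B_t).
With mu = -5/3, sigma = 1/3, x_0 = 7, this gives:
  X_t = 7 * exp((-31/18) * t + (1/3) * B_t).
Since sigma*B_t ~ Normal(0, sigma^2 t), E[exp(sigma*B_t)] = exp(sigma^2 t / 2); so E[X_t] = x_0 * exp((mu - sigma^2/2) t) * exp(sigma^2 t / 2) = x_0 * exp(mu t) = 7*exp(-5*t/3).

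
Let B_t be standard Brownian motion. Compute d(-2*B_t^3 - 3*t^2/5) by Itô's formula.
d(-2*B_t^3 - 3*t^2/5) = (-6*B_t - 6*t/5) dt + (-6*B_t^2) dB_t

Itô's formula for f(t, x): d f(t, B_t) = (f_t + (1/2) f_xx) dt + f_x dB_t. Compute partials of f(t, x) = -3*t^2/5 - 2*x^3:
  f_t(t,x)  = -6*t/5
  f_x(t,x)  = -6*x^2
  f_xx(t,x) = -12*x
Assemble drift = f_t + (1/2) f_xx = -6*t/5 - 6*x and diffusion = f_x = -6*x^2. Substituting x = B_t:
  d(-2*B_t^3 - 3*t^2/5) = (-6*B_t - 6*t/5) dt + (-6*B_t^2) dB_t.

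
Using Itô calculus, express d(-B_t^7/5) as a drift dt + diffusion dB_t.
d(-B_t^7/5) = (-21*B_t^5/5) dt + (-7*B_t^6/5) dB_t

Itô's formula for f(B_t) gives d f(B_t) = f'(B_t) dB_t + (1/2) f''(B_t) dt. Compute derivatives of f(x) = -x^7/5:
  f'(x)  = -7*x^6/5
  f''(x) = -42*x^5/5
Substitute x = B_t and multiply the f'' term by 1/2:
  drift     = (1/2) * (-42*x^5/5) evaluated at B_t = -21*B_t^5/5
  diffusion = (-7*x^6/5) evaluated at B_t = -7*B_t^6/5
Therefore d(-B_t^7/5) = (-21*B_t^5/5) dt + (-7*B_t^6/5) dB_t.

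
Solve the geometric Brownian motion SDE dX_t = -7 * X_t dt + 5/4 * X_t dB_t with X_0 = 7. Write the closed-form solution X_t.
X_t = 7 * exp((-249/32) * t + (5/4) * B_t)

For GBM dX = mu X dt + sigma X dB with X_0 = x_0, apply Itô to Y = log X: dY = (mu - sigma^2/2) dt + sigma dB, so Y_t = log(x_0) + (mu - sigma^2/2) t + sigma B_t and hence X_t = x_0 * exp((mu - sigma^2/2) t + sigma B_t).
With mu = -7, sigma = 5/4, x_0 = 7, this gives:
  X_t = 7 * exp((-249/32) * t + (5/4) * B_t).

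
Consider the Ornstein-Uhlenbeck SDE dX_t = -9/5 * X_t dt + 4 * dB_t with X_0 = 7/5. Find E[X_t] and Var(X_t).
E[X_t] = 7*exp(-9*t/5)/5; Var(X_t) = 40/9 - 40*exp(-18*t/5)/9

The OU SDE dX = -theta X dt + sigma dB admits the integrating factor exp(theta t): d(exp(theta t) X_t) = sigma exp(theta t) dB_t. Integrating from 0 to t:
  X_t = x_0 * exp(-theta t) + sigma * int_0^t exp(-theta (t-s)) dB_s.
The Itô integral has mean 0 and (by the Itô isometry) variance sigma^2 * int_0^t exp(-2 theta (t - s)) ds = sigma^2 * (1 - exp(-2 theta t)) / (2 theta).
With theta = 9/5, sigma = 4, x_0 = 7/5:
  E[X_t] = 7/5 * exp(-9/5 t) = 7*exp(-9*t/5)/5
  Var(X_t) = (4)^2 * (1 - exp(-2*9/5 t)) / (2 * 9/5) = 40/9 - 40*exp(-18*t/5)/9.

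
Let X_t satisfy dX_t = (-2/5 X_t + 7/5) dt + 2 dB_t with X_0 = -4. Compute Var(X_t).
Var(X_t) = 5 - 5*exp(-4*t/5)

The variance V(t) = Var(X_t) satisfies V'(t) = 2 a V(t) + c^2 with V(0) = 0 (drift coefficient is linear in X, diffusion is constant). With a = -2/5, c = 2, the solution is
  V(t) = (c^2 / (2 a)) * (exp(2 a t) - 1)
       = (2^2 / (2*(-2/5))) * (exp((-4/5) t) - 1)
       = 5 - 5*exp(-4*t/5).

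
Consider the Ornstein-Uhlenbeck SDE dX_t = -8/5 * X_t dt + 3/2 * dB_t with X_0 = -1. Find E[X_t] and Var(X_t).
E[X_t] = -exp(-8*t/5); Var(X_t) = 45/64 - 45*exp(-16*t/5)/64

The OU SDE dX = -theta X dt + sigma dB admits the integrating factor exp(theta t): d(exp(theta t) X_t) = sigma exp(theta t) dB_t. Integrating from 0 to t:
  X_t = x_0 * exp(-theta t) + sigma * int_0^t exp(-theta (t-s)) dB_s.
The Itô integral has mean 0 and (by the Itô isometry) variance sigma^2 * int_0^t exp(-2 theta (t - s)) ds = sigma^2 * (1 - exp(-2 theta t)) / (2 theta).
With theta = 8/5, sigma = 3/2, x_0 = -1:
  E[X_t] = -1 * exp(-8/5 t) = -exp(-8*t/5)
  Var(X_t) = (3/2)^2 * (1 - exp(-2*8/5 t)) / (2 * 8/5) = 45/64 - 45*exp(-16*t/5)/64.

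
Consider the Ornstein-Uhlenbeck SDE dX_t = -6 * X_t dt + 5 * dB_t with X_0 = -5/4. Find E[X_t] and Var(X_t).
E[X_t] = -5*exp(-6*t)/4; Var(X_t) = 25/12 - 25*exp(-12*t)/12

The OU SDE dX = -theta X dt + sigma dB admits the integrating factor exp(theta t): d(exp(theta t) X_t) = sigma exp(theta t) dB_t. Integrating from 0 to t:
  X_t = x_0 * exp(-theta t) + sigma * int_0^t exp(-theta (t-s)) dB_s.
The Itô integral has mean 0 and (by the Itô isometry) variance sigma^2 * int_0^t exp(-2 theta (t - s)) ds = sigma^2 * (1 - exp(-2 theta t)) / (2 theta).
With theta = 6, sigma = 5, x_0 = -5/4:
  E[X_t] = -5/4 * exp(-6 t) = -5*exp(-6*t)/4
  Var(X_t) = (5)^2 * (1 - exp(-2*6 t)) / (2 * 6) = 25/12 - 25*exp(-12*t)/12.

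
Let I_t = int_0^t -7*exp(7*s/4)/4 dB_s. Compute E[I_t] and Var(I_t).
E[I_t] = 0; Var(I_t) = 7*exp(7*t/2)/8 - 7/8

The Itô integral of a deterministic integrand f(s) has mean 0 because each increment f(s) * (B_{s+ds} - B_s) has mean 0. By the Itô isometry:
  Var( int_0^t f(s) dB_s ) = E[ (int_0^t f(s) dB_s)^2 ] = int_0^t f(s)^2 ds.
Here f(s) = -7*exp(7*s/4)/4, so f(s)^2 = 49*exp(7*s/2)/16. Integrate:
  int_0^t (49*exp(7*s/2)/16) ds = 7*exp(7*t/2)/8 - 7/8.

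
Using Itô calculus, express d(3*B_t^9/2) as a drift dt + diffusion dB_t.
d(3*B_t^9/2) = (54*B_t^7) dt + (27*B_t^8/2) dB_t

Itô's formula for f(B_t) gives d f(B_t) = f'(B_t) dB_t + (1/2) f''(B_t) dt. Compute derivatives of f(x) = 3*x^9/2:
  f'(x)  = 27*x^8/2
  f''(x) = 108*x^7
Substitute x = B_t and multiply the f'' term by 1/2:
  drift     = (1/2) * (108*x^7) evaluated at B_t = 54*B_t^7
  diffusion = (27*x^8/2) evaluated at B_t = 27*B_t^8/2
Therefore d(3*B_t^9/2) = (54*B_t^7) dt + (27*B_t^8/2) dB_t.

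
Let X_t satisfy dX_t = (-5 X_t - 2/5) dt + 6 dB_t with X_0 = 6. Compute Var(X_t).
Var(X_t) = 18/5 - 18*exp(-10*t)/5

The variance V(t) = Var(X_t) satisfies V'(t) = 2 a V(t) + c^2 with V(0) = 0 (drift coefficient is linear in X, diffusion is constant). With a = -5, c = 6, the solution is
  V(t) = (c^2 / (2 a)) * (exp(2 a t) - 1)
       = (6^2 / (2*(-5))) * (exp((-10) t) - 1)
       = 18/5 - 18*exp(-10*t)/5.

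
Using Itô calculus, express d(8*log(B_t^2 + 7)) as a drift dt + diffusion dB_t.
d(8*log(B_t^2 + 7)) = (8*(7 - B_t^2)/(B_t^2 + 7)^2) dt + (16*B_t/(B_t^2 + 7)) dB_t

Itô's formula for f(B_t) gives d f(B_t) = f'(B_t) dB_t + (1/2) f''(B_t) dt. Compute derivatives of f(x) = 8*log(x^2 + 7):
  f'(x)  = 16*x/(x^2 + 7)
  f''(x) = 16*(7 - x^2)/(x^2 + 7)^2
Substitute x = B_t and multiply the f'' term by 1/2:
  drift     = (1/2) * (16*(7 - x^2)/(x^2 + 7)^2) evaluated at B_t = 8*(7 - B_t^2)/(B_t^2 + 7)^2
  diffusion = (16*x/(x^2 + 7)) evaluated at B_t = 16*B_t/(B_t^2 + 7)
Therefore d(8*log(B_t^2 + 7)) = (8*(7 - B_t^2)/(B_t^2 + 7)^2) dt + (16*B_t/(B_t^2 + 7)) dB_t.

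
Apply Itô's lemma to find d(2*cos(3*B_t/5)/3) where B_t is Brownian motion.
d(2*cos(3*B_t/5)/3) = (-3*cos(3*B_t/5)/25) dt + (-2*sin(3*B_t/5)/5) dB_t

Itô's formula for f(B_t) gives d f(B_t) = f'(B_t) dB_t + (1/2) f''(B_t) dt. Compute derivatives of f(x) = 2*cos(3*x/5)/3:
  f'(x)  = -2*sin(3*x/5)/5
  f''(x) = -6*cos(3*x/5)/25
Substitute x = B_t and multiply the f'' term by 1/2:
  drift     = (1/2) * (-6*cos(3*x/5)/25) evaluated at B_t = -3*cos(3*B_t/5)/25
  diffusion = (-2*sin(3*x/5)/5) evaluated at B_t = -2*sin(3*B_t/5)/5
Therefore d(2*cos(3*B_t/5)/3) = (-3*cos(3*B_t/5)/25) dt + (-2*sin(3*B_t/5)/5) dB_t.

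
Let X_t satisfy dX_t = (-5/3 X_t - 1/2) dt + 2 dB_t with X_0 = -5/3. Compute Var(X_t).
Var(X_t) = 6/5 - 6*exp(-10*t/3)/5

The variance V(t) = Var(X_t) satisfies V'(t) = 2 a V(t) + c^2 with V(0) = 0 (drift coefficient is linear in X, diffusion is constant). With a = -5/3, c = 2, the solution is
  V(t) = (c^2 / (2 a)) * (exp(2 a t) - 1)
       = (2^2 / (2*(-5/3))) * (exp((-10/3) t) - 1)
       = 6/5 - 6*exp(-10*t/3)/5.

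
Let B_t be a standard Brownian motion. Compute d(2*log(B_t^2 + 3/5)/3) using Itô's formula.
d(2*log(B_t^2 + 3/5)/3) = (10*(3 - 5*B_t^2)/(3*(5*B_t^2 + 3)^2)) dt + (20*B_t/(3*(5*B_t^2 + 3))) dB_t

Itô's formula for f(B_t) gives d f(B_t) = f'(B_t) dB_t + (1/2) f''(B_t) dt. Compute derivatives of f(x) = 2*log(x^2 + 3/5)/3:
  f'(x)  = 20*x/(3*(5*x^2 + 3))
  f''(x) = 20*(3 - 5*x^2)/(3*(5*x^2 + 3)^2)
Substitute x = B_t and multiply the f'' term by 1/2:
  drift     = (1/2) * (20*(3 - 5*x^2)/(3*(5*x^2 + 3)^2)) evaluated at B_t = 10*(3 - 5*B_t^2)/(3*(5*B_t^2 + 3)^2)
  diffusion = (20*x/(3*(5*x^2 + 3))) evaluated at B_t = 20*B_t/(3*(5*B_t^2 + 3))
Therefore d(2*log(B_t^2 + 3/5)/3) = (10*(3 - 5*B_t^2)/(3*(5*B_t^2 + 3)^2)) dt + (20*B_t/(3*(5*B_t^2 + 3))) dB_t.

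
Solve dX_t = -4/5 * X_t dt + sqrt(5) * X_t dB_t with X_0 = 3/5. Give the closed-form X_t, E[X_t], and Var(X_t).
X_t = 3/5 * exp((-33/10) t + (sqrt(5)) B_t); E[X_t] = 3*exp(-4*t/5)/5; Var(X_t) = (9*exp(5*t) - 9)*exp(-8*t/5)/25

For GBM dX = mu X dt + sigma X dB with X_0 = x_0, apply Itô to Y = log X: dY = (mu - sigma^2/2) dt + sigma dB, so Y_t = log(x_0) + (mu - sigma^2/2) t + sigma B_t and hence X_t = x_0 * exp((mu - sigma^2/2) t + sigma B_t).
With mu = -4/5, sigma = sqrt(5), x_0 = 3/5, this gives:
  X_t = 3/5 * exp((-33/10) * t + (sqrt(5)) * B_t).
Since sigma*B_t ~ Normal(0, sigma^2 t), E[exp(sigma*B_t)] = exp(sigma^2 t / 2); so E[X_t] = x_0 * exp((mu - sigma^2/2) t) * exp(sigma^2 t / 2) = x_0 * exp(mu t) = 3*exp(-4*t/5)/5.
Var(X_t) = E[X_t^2] - (E[X_t])^2 = x_0^2 * exp(2 mu t) * (exp(sigma^2 t) - 1) = (9*exp(5*t) - 9)*exp(-8*t/5)/25.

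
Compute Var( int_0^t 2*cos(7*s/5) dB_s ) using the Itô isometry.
Var = 2*t + 5*sin(14*t/5)/7

The Itô integral of a deterministic integrand f(s) has mean 0 because each increment f(s) * (B_{s+ds} - B_s) has mean 0. By the Itô isometry:
  Var( int_0^t f(s) dB_s ) = E[ (int_0^t f(s) dB_s)^2 ] = int_0^t f(s)^2 ds.
Here f(s) = 2*cos(7*s/5), so f(s)^2 = 4*cos(7*s/5)^2. Integrate:
  int_0^t (4*cos(7*s/5)^2) ds = 2*t + 5*sin(14*t/5)/7.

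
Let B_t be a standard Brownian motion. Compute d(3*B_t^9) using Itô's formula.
d(3*B_t^9) = (108*B_t^7) dt + (27*B_t^8) dB_t

Itô's formula for f(B_t) gives d f(B_t) = f'(B_t) dB_t + (1/2) f''(B_t) dt. Compute derivatives of f(x) = 3*x^9:
  f'(x)  = 27*x^8
  f''(x) = 216*x^7
Substitute x = B_t and multiply the f'' term by 1/2:
  drift     = (1/2) * (216*x^7) evaluated at B_t = 108*B_t^7
  diffusion = (27*x^8) evaluated at B_t = 27*B_t^8
Therefore d(3*B_t^9) = (108*B_t^7) dt + (27*B_t^8) dB_t.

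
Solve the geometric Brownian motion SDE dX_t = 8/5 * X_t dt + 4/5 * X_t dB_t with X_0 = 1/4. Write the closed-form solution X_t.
X_t = 1/4 * exp((32/25) * t + (4/5) * B_t)

For GBM dX = mu X dt + sigma X dB with X_0 = x_0, apply Itô to Y = log X: dY = (mu - sigma^2/2) dt + sigma dB, so Y_t = log(x_0) + (mu - sigma^2/2) t + sigma B_t and hence X_t = x_0 * exp((mu - sigma^2/2) t + sigma B_t).
With mu = 8/5, sigma = 4/5, x_0 = 1/4, this gives:
  X_t = 1/4 * exp((32/25) * t + (4/5) * B_t).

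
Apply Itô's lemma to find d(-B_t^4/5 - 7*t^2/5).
d(-B_t^4/5 - 7*t^2/5) = (-6*B_t^2/5 - 14*t/5) dt + (-4*B_t^3/5) dB_t

Itô's formula for f(t, x): d f(t, B_t) = (f_t + (1/2) f_xx) dt + f_x dB_t. Compute partials of f(t, x) = -7*t^2/5 - x^4/5:
  f_t(t,x)  = -14*t/5
  f_x(t,x)  = -4*x^3/5
  f_xx(t,x) = -12*x^2/5
Assemble drift = f_t + (1/2) f_xx = -14*t/5 - 6*x^2/5 and diffusion = f_x = -4*x^3/5. Substituting x = B_t:
  d(-B_t^4/5 - 7*t^2/5) = (-6*B_t^2/5 - 14*t/5) dt + (-4*B_t^3/5) dB_t.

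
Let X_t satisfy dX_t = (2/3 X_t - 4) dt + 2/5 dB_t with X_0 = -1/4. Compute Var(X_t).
Var(X_t) = 3*exp(4*t/3)/25 - 3/25

The variance V(t) = Var(X_t) satisfies V'(t) = 2 a V(t) + c^2 with V(0) = 0 (drift coefficient is linear in X, diffusion is constant). With a = 2/3, c = 2/5, the solution is
  V(t) = (c^2 / (2 a)) * (exp(2 a t) - 1)
       = ((2/5)^2 / (2*(2/3))) * (exp((4/3) t) - 1)
       = 3*exp(4*t/3)/25 - 3/25.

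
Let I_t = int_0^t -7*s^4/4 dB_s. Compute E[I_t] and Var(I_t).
E[I_t] = 0; Var(I_t) = 49*t^9/144

The Itô integral of a deterministic integrand f(s) has mean 0 because each increment f(s) * (B_{s+ds} - B_s) has mean 0. By the Itô isometry:
  Var( int_0^t f(s) dB_s ) = E[ (int_0^t f(s) dB_s)^2 ] = int_0^t f(s)^2 ds.
Here f(s) = -7*s^4/4, so f(s)^2 = 49*s^8/16. Integrate:
  int_0^t (49*s^8/16) ds = 49*t^9/144.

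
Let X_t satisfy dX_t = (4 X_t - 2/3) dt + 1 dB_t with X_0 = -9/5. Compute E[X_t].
E[X_t] = 1/6 - 59*exp(4*t)/30

Taking expectations and using E[dB_t] = 0, the mean m(t) = E[X_t] satisfies the ODE m'(t) = a m(t) + b with m(0) = x_0. With a = 4, b = -2/3, x_0 = -9/5, the solution is
  m(t) = x_0 * exp(a t) + (b/a) * (exp(a t) - 1)
       = (-9/5) * exp(4 t) + ((-2/3)/4) * (exp(4 t) - 1)
       = 1/6 - 59*exp(4*t)/30.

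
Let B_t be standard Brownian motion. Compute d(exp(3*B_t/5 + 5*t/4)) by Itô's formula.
d(exp(3*B_t/5 + 5*t/4)) = (143*exp(3*B_t/5 + 5*t/4)/100) dt + (3*exp(3*B_t/5 + 5*t/4)/5) dB_t

Itô's formula for f(t, x): d f(t, B_t) = (f_t + (1/2) f_xx) dt + f_x dB_t. Compute partials of f(t, x) = exp(5*t/4 + 3*x/5):
  f_t(t,x)  = 5*exp(5*t/4 + 3*x/5)/4
  f_x(t,x)  = 3*exp(5*t/4 + 3*x/5)/5
  f_xx(t,x) = 9*exp(5*t/4 + 3*x/5)/25
Assemble drift = f_t + (1/2) f_xx = 143*exp(5*t/4 + 3*x/5)/100 and diffusion = f_x = 3*exp(5*t/4 + 3*x/5)/5. Substituting x = B_t:
  d(exp(3*B_t/5 + 5*t/4)) = (143*exp(3*B_t/5 + 5*t/4)/100) dt + (3*exp(3*B_t/5 + 5*t/4)/5) dB_t.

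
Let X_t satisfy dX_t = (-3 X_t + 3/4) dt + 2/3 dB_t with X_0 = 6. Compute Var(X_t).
Var(X_t) = 2/27 - 2*exp(-6*t)/27

The variance V(t) = Var(X_t) satisfies V'(t) = 2 a V(t) + c^2 with V(0) = 0 (drift coefficient is linear in X, diffusion is constant). With a = -3, c = 2/3, the solution is
  V(t) = (c^2 / (2 a)) * (exp(2 a t) - 1)
       = ((2/3)^2 / (2*(-3))) * (exp((-6) t) - 1)
       = 2/27 - 2*exp(-6*t)/27.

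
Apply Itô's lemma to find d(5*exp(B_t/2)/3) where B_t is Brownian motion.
d(5*exp(B_t/2)/3) = (5*exp(B_t/2)/24) dt + (5*exp(B_t/2)/6) dB_t

Itô's formula for f(B_t) gives d f(B_t) = f'(B_t) dB_t + (1/2) f''(B_t) dt. Compute derivatives of f(x) = 5*exp(x/2)/3:
  f'(x)  = 5*exp(x/2)/6
  f''(x) = 5*exp(x/2)/12
Substitute x = B_t and multiply the f'' term by 1/2:
  drift     = (1/2) * (5*exp(x/2)/12) evaluated at B_t = 5*exp(B_t/2)/24
  diffusion = (5*exp(x/2)/6) evaluated at B_t = 5*exp(B_t/2)/6
Therefore d(5*exp(B_t/2)/3) = (5*exp(B_t/2)/24) dt + (5*exp(B_t/2)/6) dB_t.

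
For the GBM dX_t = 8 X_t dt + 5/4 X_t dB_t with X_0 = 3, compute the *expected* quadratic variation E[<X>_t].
E[<X>_t] = 225*exp(281*t/16)/281 - 225/281

<X>_t = int_0^t ((5/4) * X_s)^2 ds. Taking expectation inside the integral: E[<X>_t] = (5/4)^2 * int_0^t E[X_s^2] ds. For GBM, E[X_s^2] = x_0^2 * exp((2 mu + sigma^2) s). Integrating:
  E[<X>_t] = (5/4)^2 * 3^2 * (exp((2*8 + (5/4)^2) t) - 1) / (2*8 + (5/4)^2)
           = (5/4)^2 * 3^2 * (exp((281/16) t) - 1) / (281/16) = 225*exp(281*t/16)/281 - 225/281.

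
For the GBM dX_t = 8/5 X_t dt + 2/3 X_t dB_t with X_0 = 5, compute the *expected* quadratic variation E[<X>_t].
E[<X>_t] = 125*exp(164*t/45)/41 - 125/41

<X>_t = int_0^t ((2/3) * X_s)^2 ds. Taking expectation inside the integral: E[<X>_t] = (2/3)^2 * int_0^t E[X_s^2] ds. For GBM, E[X_s^2] = x_0^2 * exp((2 mu + sigma^2) s). Integrating:
  E[<X>_t] = (2/3)^2 * 5^2 * (exp((2*(8/5) + (2/3)^2) t) - 1) / (2*(8/5) + (2/3)^2)
           = (2/3)^2 * 5^2 * (exp((164/45) t) - 1) / (164/45) = 125*exp(164*t/45)/41 - 125/41.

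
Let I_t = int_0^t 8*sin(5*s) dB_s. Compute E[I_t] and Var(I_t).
E[I_t] = 0; Var(I_t) = 32*t - 16*sin(10*t)/5

The Itô integral of a deterministic integrand f(s) has mean 0 because each increment f(s) * (B_{s+ds} - B_s) has mean 0. By the Itô isometry:
  Var( int_0^t f(s) dB_s ) = E[ (int_0^t f(s) dB_s)^2 ] = int_0^t f(s)^2 ds.
Here f(s) = 8*sin(5*s), so f(s)^2 = 64*sin(5*s)^2. Integrate:
  int_0^t (64*sin(5*s)^2) ds = 32*t - 16*sin(10*t)/5.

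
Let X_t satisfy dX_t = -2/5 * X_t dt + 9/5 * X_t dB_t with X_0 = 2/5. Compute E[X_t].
E[X_t] = 2*exp(-2*t/5)/5

For GBM dX = mu X dt + sigma X dB with X_0 = x_0, apply Itô to Y = log X: dY = (mu - sigma^2/2) dt + sigma dB, so Y_t = log(x_0) + (mu - sigma^2/2) t + sigma B_t and hence X_t = x_0 * exp((mu - sigma^2/2) t + sigma B_t).
With mu = -2/5, sigma = 9/5, x_0 = 2/5, this gives:
  X_t = 2/5 * exp((-101/50) * t + (9/5) * B_t).
Since sigma*B_t ~ Normal(0, sigma^2 t), E[exp(sigma*B_t)] = exp(sigma^2 t / 2); so E[X_t] = x_0 * exp((mu - sigma^2/2) t) * exp(sigma^2 t / 2) = x_0 * exp(mu t) = 2*exp(-2*t/5)/5.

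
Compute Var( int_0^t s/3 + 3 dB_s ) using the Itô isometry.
Var = t*(t^2 + 27*t + 243)/27

The Itô integral of a deterministic integrand f(s) has mean 0 because each increment f(s) * (B_{s+ds} - B_s) has mean 0. By the Itô isometry:
  Var( int_0^t f(s) dB_s ) = E[ (int_0^t f(s) dB_s)^2 ] = int_0^t f(s)^2 ds.
Here f(s) = s/3 + 3, so f(s)^2 = (s + 9)^2/9. Integrate:
  int_0^t ((s + 9)^2/9) ds = t*(t^2 + 27*t + 243)/27.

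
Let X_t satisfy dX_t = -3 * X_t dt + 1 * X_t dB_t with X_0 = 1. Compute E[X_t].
E[X_t] = exp(-3*t)

For GBM dX = mu X dt + sigma X dB with X_0 = x_0, apply Itô to Y = log X: dY = (mu - sigma^2/2) dt + sigma dB, so Y_t = log(x_0) + (mu - sigma^2/2) t + sigma B_t and hence X_t = x_0 * exp((mu - sigma^2/2) t + sigma B_t).
With mu = -3, sigma = 1, x_0 = 1, this gives:
  X_t = 1 * exp((-7/2) * t + (1) * B_t).
Since sigma*B_t ~ Normal(0, sigma^2 t), E[exp(sigma*B_t)] = exp(sigma^2 t / 2); so E[X_t] = x_0 * exp((mu - sigma^2/2) t) * exp(sigma^2 t / 2) = x_0 * exp(mu t) = exp(-3*t).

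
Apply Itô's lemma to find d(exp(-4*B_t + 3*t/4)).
d(exp(-4*B_t + 3*t/4)) = (35*exp(-4*B_t + 3*t/4)/4) dt + (-4*exp(-4*B_t + 3*t/4)) dB_t

Itô's formula for f(t, x): d f(t, B_t) = (f_t + (1/2) f_xx) dt + f_x dB_t. Compute partials of f(t, x) = exp(3*t/4 - 4*x):
  f_t(t,x)  = 3*exp(3*t/4 - 4*x)/4
  f_x(t,x)  = -4*exp(3*t/4 - 4*x)
  f_xx(t,x) = 16*exp(3*t/4 - 4*x)
Assemble drift = f_t + (1/2) f_xx = 35*exp(3*t/4 - 4*x)/4 and diffusion = f_x = -4*exp(3*t/4 - 4*x). Substituting x = B_t:
  d(exp(-4*B_t + 3*t/4)) = (35*exp(-4*B_t + 3*t/4)/4) dt + (-4*exp(-4*B_t + 3*t/4)) dB_t.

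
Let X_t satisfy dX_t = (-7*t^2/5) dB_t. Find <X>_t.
<X>_t = 49*t^5/125

For an Itô process dX_t = a(t) dt + b(t) dB_t, the quadratic variation is <X>_t = int_0^t b(s)^2 ds (the drift term does not contribute). Here b(s) = -7*s^2/5, so
  b(s)^2 = 49*s^4/25.
Integrating from 0 to t:
  <X>_t = int_0^t (49*s^4/25) ds = 49*t^5/125.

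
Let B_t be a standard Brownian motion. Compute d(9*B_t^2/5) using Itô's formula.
d(9*B_t^2/5) = (9/5) dt + (18*B_t/5) dB_t

Itô's formula for f(B_t) gives d f(B_t) = f'(B_t) dB_t + (1/2) f''(B_t) dt. Compute derivatives of f(x) = 9*x^2/5:
  f'(x)  = 18*x/5
  f''(x) = 18/5
Substitute x = B_t and multiply the f'' term by 1/2:
  drift     = (1/2) * (18/5) evaluated at B_t = 9/5
  diffusion = (18*x/5) evaluated at B_t = 18*B_t/5
Therefore d(9*B_t^2/5) = (9/5) dt + (18*B_t/5) dB_t.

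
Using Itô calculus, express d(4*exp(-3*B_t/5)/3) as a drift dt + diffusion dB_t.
d(4*exp(-3*B_t/5)/3) = (6*exp(-3*B_t/5)/25) dt + (-4*exp(-3*B_t/5)/5) dB_t

Itô's formula for f(B_t) gives d f(B_t) = f'(B_t) dB_t + (1/2) f''(B_t) dt. Compute derivatives of f(x) = 4*exp(-3*x/5)/3:
  f'(x)  = -4*exp(-3*x/5)/5
  f''(x) = 12*exp(-3*x/5)/25
Substitute x = B_t and multiply the f'' term by 1/2:
  drift     = (1/2) * (12*exp(-3*x/5)/25) evaluated at B_t = 6*exp(-3*B_t/5)/25
  diffusion = (-4*exp(-3*x/5)/5) evaluated at B_t = -4*exp(-3*B_t/5)/5
Therefore d(4*exp(-3*B_t/5)/3) = (6*exp(-3*B_t/5)/25) dt + (-4*exp(-3*B_t/5)/5) dB_t.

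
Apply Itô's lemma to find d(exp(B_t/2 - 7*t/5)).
d(exp(B_t/2 - 7*t/5)) = (-51*exp(B_t/2 - 7*t/5)/40) dt + (exp(B_t/2 - 7*t/5)/2) dB_t

Itô's formula for f(t, x): d f(t, B_t) = (f_t + (1/2) f_xx) dt + f_x dB_t. Compute partials of f(t, x) = exp(-7*t/5 + x/2):
  f_t(t,x)  = -7*exp(-7*t/5 + x/2)/5
  f_x(t,x)  = exp(-7*t/5 + x/2)/2
  f_xx(t,x) = exp(-7*t/5 + x/2)/4
Assemble drift = f_t + (1/2) f_xx = -51*exp(-7*t/5 + x/2)/40 and diffusion = f_x = exp(-7*t/5 + x/2)/2. Substituting x = B_t:
  d(exp(B_t/2 - 7*t/5)) = (-51*exp(B_t/2 - 7*t/5)/40) dt + (exp(B_t/2 - 7*t/5)/2) dB_t.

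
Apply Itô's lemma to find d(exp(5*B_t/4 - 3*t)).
d(exp(5*B_t/4 - 3*t)) = (-71*exp(5*B_t/4 - 3*t)/32) dt + (5*exp(5*B_t/4 - 3*t)/4) dB_t

Itô's formula for f(t, x): d f(t, B_t) = (f_t + (1/2) f_xx) dt + f_x dB_t. Compute partials of f(t, x) = exp(-3*t + 5*x/4):
  f_t(t,x)  = -3*exp(-3*t + 5*x/4)
  f_x(t,x)  = 5*exp(-3*t + 5*x/4)/4
  f_xx(t,x) = 25*exp(-3*t + 5*x/4)/16
Assemble drift = f_t + (1/2) f_xx = -71*exp(-3*t + 5*x/4)/32 and diffusion = f_x = 5*exp(-3*t + 5*x/4)/4. Substituting x = B_t:
  d(exp(5*B_t/4 - 3*t)) = (-71*exp(5*B_t/4 - 3*t)/32) dt + (5*exp(5*B_t/4 - 3*t)/4) dB_t.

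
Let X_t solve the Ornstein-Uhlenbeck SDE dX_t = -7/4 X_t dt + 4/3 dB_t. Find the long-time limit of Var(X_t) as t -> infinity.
lim Var(X_t) = 32/63

The OU SDE dX = -theta X dt + sigma dB admits the integrating factor exp(theta t): d(exp(theta t) X_t) = sigma exp(theta t) dB_t. Integrating from 0 to t gives X_t = x_0 * exp(-theta t) + sigma * int_0^t exp(-theta (t-s)) dB_s for any initial x_0. The Itô integral has variance (by the Itô isometry) sigma^2 * int_0^t exp(-2 theta (t - s)) ds = sigma^2 * (1 - exp(-2 theta t)) / (2 theta), independent of x_0.
With theta = 7/4, sigma = 4/3:
  Var(X_t) = (4/3)^2 * (1 - exp(-2*7/4 t)) / (2 * 7/4) = 32/63 - 32*exp(-7*t/2)/63.
As t -> infinity, exp(-2*7/4 t) -> 0, so the stationary variance is sigma^2 / (2 theta) = 32/63.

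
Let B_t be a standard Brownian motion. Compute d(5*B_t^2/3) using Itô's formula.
d(5*B_t^2/3) = (5/3) dt + (10*B_t/3) dB_t

Itô's formula for f(B_t) gives d f(B_t) = f'(B_t) dB_t + (1/2) f''(B_t) dt. Compute derivatives of f(x) = 5*x^2/3:
  f'(x)  = 10*x/3
  f''(x) = 10/3
Substitute x = B_t and multiply the f'' term by 1/2:
  drift     = (1/2) * (10/3) evaluated at B_t = 5/3
  diffusion = (10*x/3) evaluated at B_t = 10*B_t/3
Therefore d(5*B_t^2/3) = (5/3) dt + (10*B_t/3) dB_t.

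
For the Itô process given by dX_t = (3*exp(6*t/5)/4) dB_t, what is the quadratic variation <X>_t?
<X>_t = 15*exp(12*t/5)/64 - 15/64

For an Itô process dX_t = a(t) dt + b(t) dB_t, the quadratic variation is <X>_t = int_0^t b(s)^2 ds (the drift term does not contribute). Here b(s) = 3*exp(6*s/5)/4, so
  b(s)^2 = 9*exp(12*s/5)/16.
Integrating from 0 to t:
  <X>_t = int_0^t (9*exp(12*s/5)/16) ds = 15*exp(12*t/5)/64 - 15/64.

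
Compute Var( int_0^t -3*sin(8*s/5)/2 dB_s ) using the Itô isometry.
Var = 9*t/8 - 45*sin(8*t/5)*cos(8*t/5)/64

The Itô integral of a deterministic integrand f(s) has mean 0 because each increment f(s) * (B_{s+ds} - B_s) has mean 0. By the Itô isometry:
  Var( int_0^t f(s) dB_s ) = E[ (int_0^t f(s) dB_s)^2 ] = int_0^t f(s)^2 ds.
Here f(s) = -3*sin(8*s/5)/2, so f(s)^2 = 9*sin(8*s/5)^2/4. Integrate:
  int_0^t (9*sin(8*s/5)^2/4) ds = 9*t/8 - 45*sin(8*t/5)*cos(8*t/5)/64.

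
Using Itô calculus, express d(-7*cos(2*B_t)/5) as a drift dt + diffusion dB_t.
d(-7*cos(2*B_t)/5) = (14*cos(2*B_t)/5) dt + (14*sin(2*B_t)/5) dB_t

Itô's formula for f(B_t) gives d f(B_t) = f'(B_t) dB_t + (1/2) f''(B_t) dt. Compute derivatives of f(x) = -7*cos(2*x)/5:
  f'(x)  = 14*sin(2*x)/5
  f''(x) = 28*cos(2*x)/5
Substitute x = B_t and multiply the f'' term by 1/2:
  drift     = (1/2) * (28*cos(2*x)/5) evaluated at B_t = 14*cos(2*B_t)/5
  diffusion = (14*sin(2*x)/5) evaluated at B_t = 14*sin(2*B_t)/5
Therefore d(-7*cos(2*B_t)/5) = (14*cos(2*B_t)/5) dt + (14*sin(2*B_t)/5) dB_t.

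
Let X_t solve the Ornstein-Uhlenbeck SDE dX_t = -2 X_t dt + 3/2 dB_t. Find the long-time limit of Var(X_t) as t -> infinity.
lim Var(X_t) = 9/16

The OU SDE dX = -theta X dt + sigma dB admits the integrating factor exp(theta t): d(exp(theta t) X_t) = sigma exp(theta t) dB_t. Integrating from 0 to t gives X_t = x_0 * exp(-theta t) + sigma * int_0^t exp(-theta (t-s)) dB_s for any initial x_0. The Itô integral has variance (by the Itô isometry) sigma^2 * int_0^t exp(-2 theta (t - s)) ds = sigma^2 * (1 - exp(-2 theta t)) / (2 theta), independent of x_0.
With theta = 2, sigma = 3/2:
  Var(X_t) = (3/2)^2 * (1 - exp(-2*2 t)) / (2 * 2) = 9/16 - 9*exp(-4*t)/16.
As t -> infinity, exp(-2*2 t) -> 0, so the stationary variance is sigma^2 / (2 theta) = 9/16.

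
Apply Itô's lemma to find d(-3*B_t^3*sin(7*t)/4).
d(-3*B_t^3*sin(7*t)/4) = (-3*B_t*(7*B_t^2*cos(7*t) + 3*sin(7*t))/4) dt + (-9*B_t^2*sin(7*t)/4) dB_t

Itô's formula for f(t, x): d f(t, B_t) = (f_t + (1/2) f_xx) dt + f_x dB_t. Compute partials of f(t, x) = -3*x^3*sin(7*t)/4:
  f_t(t,x)  = -21*x^3*cos(7*t)/4
  f_x(t,x)  = -9*x^2*sin(7*t)/4
  f_xx(t,x) = -9*x*sin(7*t)/2
Assemble drift = f_t + (1/2) f_xx = -3*x*(7*x^2*cos(7*t) + 3*sin(7*t))/4 and diffusion = f_x = -9*x^2*sin(7*t)/4. Substituting x = B_t:
  d(-3*B_t^3*sin(7*t)/4) = (-3*B_t*(7*B_t^2*cos(7*t) + 3*sin(7*t))/4) dt + (-9*B_t^2*sin(7*t)/4) dB_t.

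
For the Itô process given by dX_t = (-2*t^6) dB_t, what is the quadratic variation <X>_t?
<X>_t = 4*t^13/13

For an Itô process dX_t = a(t) dt + b(t) dB_t, the quadratic variation is <X>_t = int_0^t b(s)^2 ds (the drift term does not contribute). Here b(s) = -2*s^6, so
  b(s)^2 = 4*s^12.
Integrating from 0 to t:
  <X>_t = int_0^t (4*s^12) ds = 4*t^13/13.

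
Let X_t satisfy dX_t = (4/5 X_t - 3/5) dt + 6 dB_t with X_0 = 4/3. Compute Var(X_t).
Var(X_t) = 45*exp(8*t/5)/2 - 45/2

The variance V(t) = Var(X_t) satisfies V'(t) = 2 a V(t) + c^2 with V(0) = 0 (drift coefficient is linear in X, diffusion is constant). With a = 4/5, c = 6, the solution is
  V(t) = (c^2 / (2 a)) * (exp(2 a t) - 1)
       = (6^2 / (2*(4/5))) * (exp((8/5) t) - 1)
       = 45*exp(8*t/5)/2 - 45/2.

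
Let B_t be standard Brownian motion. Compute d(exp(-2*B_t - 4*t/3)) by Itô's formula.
d(exp(-2*B_t - 4*t/3)) = (2*exp(-2*B_t - 4*t/3)/3) dt + (-2*exp(-2*B_t - 4*t/3)) dB_t

Itô's formula for f(t, x): d f(t, B_t) = (f_t + (1/2) f_xx) dt + f_x dB_t. Compute partials of f(t, x) = exp(-4*t/3 - 2*x):
  f_t(t,x)  = -4*exp(-4*t/3 - 2*x)/3
  f_x(t,x)  = -2*exp(-4*t/3 - 2*x)
  f_xx(t,x) = 4*exp(-4*t/3 - 2*x)
Assemble drift = f_t + (1/2) f_xx = 2*exp(-4*t/3 - 2*x)/3 and diffusion = f_x = -2*exp(-4*t/3 - 2*x). Substituting x = B_t:
  d(exp(-2*B_t - 4*t/3)) = (2*exp(-2*B_t - 4*t/3)/3) dt + (-2*exp(-2*B_t - 4*t/3)) dB_t.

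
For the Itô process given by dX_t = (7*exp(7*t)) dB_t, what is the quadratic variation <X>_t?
<X>_t = 7*exp(14*t)/2 - 7/2

For an Itô process dX_t = a(t) dt + b(t) dB_t, the quadratic variation is <X>_t = int_0^t b(s)^2 ds (the drift term does not contribute). Here b(s) = 7*exp(7*s), so
  b(s)^2 = 49*exp(14*s).
Integrating from 0 to t:
  <X>_t = int_0^t (49*exp(14*s)) ds = 7*exp(14*t)/2 - 7/2.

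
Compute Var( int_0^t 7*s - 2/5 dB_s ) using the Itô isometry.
Var = t*(1225*t^2 - 210*t + 12)/75

The Itô integral of a deterministic integrand f(s) has mean 0 because each increment f(s) * (B_{s+ds} - B_s) has mean 0. By the Itô isometry:
  Var( int_0^t f(s) dB_s ) = E[ (int_0^t f(s) dB_s)^2 ] = int_0^t f(s)^2 ds.
Here f(s) = 7*s - 2/5, so f(s)^2 = (35*s - 2)^2/25. Integrate:
  int_0^t ((35*s - 2)^2/25) ds = t*(1225*t^2 - 210*t + 12)/75.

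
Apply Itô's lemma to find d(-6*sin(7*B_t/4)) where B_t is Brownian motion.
d(-6*sin(7*B_t/4)) = (147*sin(7*B_t/4)/16) dt + (-21*cos(7*B_t/4)/2) dB_t

Itô's formula for f(B_t) gives d f(B_t) = f'(B_t) dB_t + (1/2) f''(B_t) dt. Compute derivatives of f(x) = -6*sin(7*x/4):
  f'(x)  = -21*cos(7*x/4)/2
  f''(x) = 147*sin(7*x/4)/8
Substitute x = B_t and multiply the f'' term by 1/2:
  drift     = (1/2) * (147*sin(7*x/4)/8) evaluated at B_t = 147*sin(7*B_t/4)/16
  diffusion = (-21*cos(7*x/4)/2) evaluated at B_t = -21*cos(7*B_t/4)/2
Therefore d(-6*sin(7*B_t/4)) = (147*sin(7*B_t/4)/16) dt + (-21*cos(7*B_t/4)/2) dB_t.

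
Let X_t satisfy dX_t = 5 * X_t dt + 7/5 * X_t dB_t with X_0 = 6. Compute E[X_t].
E[X_t] = 6*exp(5*t)

For GBM dX = mu X dt + sigma X dB with X_0 = x_0, apply Itô to Y = log X: dY = (mu - sigma^2/2) dt + sigma dB, so Y_t = log(x_0) + (mu - sigma^2/2) t + sigma B_t and hence X_t = x_0 * exp((mu - sigma^2/2) t + sigma B_t).
With mu = 5, sigma = 7/5, x_0 = 6, this gives:
  X_t = 6 * exp((201/50) * t + (7/5) * B_t).
Since sigma*B_t ~ Normal(0, sigma^2 t), E[exp(sigma*B_t)] = exp(sigma^2 t / 2); so E[X_t] = x_0 * exp((mu - sigma^2/2) t) * exp(sigma^2 t / 2) = x_0 * exp(mu t) = 6*exp(5*t).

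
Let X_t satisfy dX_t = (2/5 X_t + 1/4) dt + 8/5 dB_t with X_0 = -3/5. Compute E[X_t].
E[X_t] = exp(2*t/5)/40 - 5/8

Taking expectations and using E[dB_t] = 0, the mean m(t) = E[X_t] satisfies the ODE m'(t) = a m(t) + b with m(0) = x_0. With a = 2/5, b = 1/4, x_0 = -3/5, the solution is
  m(t) = x_0 * exp(a t) + (b/a) * (exp(a t) - 1)
       = (-3/5) * exp((2/5) t) + ((1/4)/(2/5)) * (exp((2/5) t) - 1)
       = exp(2*t/5)/40 - 5/8.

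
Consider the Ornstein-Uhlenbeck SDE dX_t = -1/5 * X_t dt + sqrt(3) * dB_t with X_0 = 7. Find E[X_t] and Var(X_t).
E[X_t] = 7*exp(-t/5); Var(X_t) = 15/2 - 15*exp(-2*t/5)/2

The OU SDE dX = -theta X dt + sigma dB admits the integrating factor exp(theta t): d(exp(theta t) X_t) = sigma exp(theta t) dB_t. Integrating from 0 to t:
  X_t = x_0 * exp(-theta t) + sigma * int_0^t exp(-theta (t-s)) dB_s.
The Itô integral has mean 0 and (by the Itô isometry) variance sigma^2 * int_0^t exp(-2 theta (t - s)) ds = sigma^2 * (1 - exp(-2 theta t)) / (2 theta).
With theta = 1/5, sigma = sqrt(3), x_0 = 7:
  E[X_t] = 7 * exp(-1/5 t) = 7*exp(-t/5)
  Var(X_t) = (sqrt(3))^2 * (1 - exp(-2*1/5 t)) / (2 * 1/5) = 15/2 - 15*exp(-2*t/5)/2.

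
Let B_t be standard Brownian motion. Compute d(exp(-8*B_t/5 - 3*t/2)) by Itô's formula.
d(exp(-8*B_t/5 - 3*t/2)) = (-11*exp(-8*B_t/5 - 3*t/2)/50) dt + (-8*exp(-8*B_t/5 - 3*t/2)/5) dB_t

Itô's formula for f(t, x): d f(t, B_t) = (f_t + (1/2) f_xx) dt + f_x dB_t. Compute partials of f(t, x) = exp(-3*t/2 - 8*x/5):
  f_t(t,x)  = -3*exp(-3*t/2 - 8*x/5)/2
  f_x(t,x)  = -8*exp(-3*t/2 - 8*x/5)/5
  f_xx(t,x) = 64*exp(-3*t/2 - 8*x/5)/25
Assemble drift = f_t + (1/2) f_xx = -11*exp(-3*t/2 - 8*x/5)/50 and diffusion = f_x = -8*exp(-3*t/2 - 8*x/5)/5. Substituting x = B_t:
  d(exp(-8*B_t/5 - 3*t/2)) = (-11*exp(-8*B_t/5 - 3*t/2)/50) dt + (-8*exp(-8*B_t/5 - 3*t/2)/5) dB_t.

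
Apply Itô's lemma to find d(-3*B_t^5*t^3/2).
d(-3*B_t^5*t^3/2) = (B_t^3*t^2*(-9*B_t^2/2 - 15*t)) dt + (-15*B_t^4*t^3/2) dB_t

Itô's formula for f(t, x): d f(t, B_t) = (f_t + (1/2) f_xx) dt + f_x dB_t. Compute partials of f(t, x) = -3*t^3*x^5/2:
  f_t(t,x)  = -9*t^2*x^5/2
  f_x(t,x)  = -15*t^3*x^4/2
  f_xx(t,x) = -30*t^3*x^3
Assemble drift = f_t + (1/2) f_xx = t^2*x^3*(-15*t - 9*x^2/2) and diffusion = f_x = -15*t^3*x^4/2. Substituting x = B_t:
  d(-3*B_t^5*t^3/2) = (B_t^3*t^2*(-9*B_t^2/2 - 15*t)) dt + (-15*B_t^4*t^3/2) dB_t.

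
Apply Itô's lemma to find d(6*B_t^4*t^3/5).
d(6*B_t^4*t^3/5) = (18*B_t^2*t^2*(B_t^2 + 2*t)/5) dt + (24*B_t^3*t^3/5) dB_t

Itô's formula for f(t, x): d f(t, B_t) = (f_t + (1/2) f_xx) dt + f_x dB_t. Compute partials of f(t, x) = 6*t^3*x^4/5:
  f_t(t,x)  = 18*t^2*x^4/5
  f_x(t,x)  = 24*t^3*x^3/5
  f_xx(t,x) = 72*t^3*x^2/5
Assemble drift = f_t + (1/2) f_xx = 18*t^2*x^2*(2*t + x^2)/5 and diffusion = f_x = 24*t^3*x^3/5. Substituting x = B_t:
  d(6*B_t^4*t^3/5) = (18*B_t^2*t^2*(B_t^2 + 2*t)/5) dt + (24*B_t^3*t^3/5) dB_t.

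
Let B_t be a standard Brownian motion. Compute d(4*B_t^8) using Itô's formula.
d(4*B_t^8) = (112*B_t^6) dt + (32*B_t^7) dB_t

Itô's formula for f(B_t) gives d f(B_t) = f'(B_t) dB_t + (1/2) f''(B_t) dt. Compute derivatives of f(x) = 4*x^8:
  f'(x)  = 32*x^7
  f''(x) = 224*x^6
Substitute x = B_t and multiply the f'' term by 1/2:
  drift     = (1/2) * (224*x^6) evaluated at B_t = 112*B_t^6
  diffusion = (32*x^7) evaluated at B_t = 32*B_t^7
Therefore d(4*B_t^8) = (112*B_t^6) dt + (32*B_t^7) dB_t.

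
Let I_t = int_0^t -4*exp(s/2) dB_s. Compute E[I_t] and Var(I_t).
E[I_t] = 0; Var(I_t) = 16*exp(t) - 16

The Itô integral of a deterministic integrand f(s) has mean 0 because each increment f(s) * (B_{s+ds} - B_s) has mean 0. By the Itô isometry:
  Var( int_0^t f(s) dB_s ) = E[ (int_0^t f(s) dB_s)^2 ] = int_0^t f(s)^2 ds.
Here f(s) = -4*exp(s/2), so f(s)^2 = 16*exp(s). Integrate:
  int_0^t (16*exp(s)) ds = 16*exp(t) - 16.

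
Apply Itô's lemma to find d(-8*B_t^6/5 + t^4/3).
d(-8*B_t^6/5 + t^4/3) = (-24*B_t^4 + 4*t^3/3) dt + (-48*B_t^5/5) dB_t

Itô's formula for f(t, x): d f(t, B_t) = (f_t + (1/2) f_xx) dt + f_x dB_t. Compute partials of f(t, x) = t^4/3 - 8*x^6/5:
  f_t(t,x)  = 4*t^3/3
  f_x(t,x)  = -48*x^5/5
  f_xx(t,x) = -48*x^4
Assemble drift = f_t + (1/2) f_xx = 4*t^3/3 - 24*x^4 and diffusion = f_x = -48*x^5/5. Substituting x = B_t:
  d(-8*B_t^6/5 + t^4/3) = (-24*B_t^4 + 4*t^3/3) dt + (-48*B_t^5/5) dB_t.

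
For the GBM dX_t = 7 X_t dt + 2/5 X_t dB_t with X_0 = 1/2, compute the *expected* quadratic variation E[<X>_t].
E[<X>_t] = exp(354*t/25)/354 - 1/354

<X>_t = int_0^t ((2/5) * X_s)^2 ds. Taking expectation inside the integral: E[<X>_t] = (2/5)^2 * int_0^t E[X_s^2] ds. For GBM, E[X_s^2] = x_0^2 * exp((2 mu + sigma^2) s). Integrating:
  E[<X>_t] = (2/5)^2 * (1/2)^2 * (exp((2*7 + (2/5)^2) t) - 1) / (2*7 + (2/5)^2)
           = (2/5)^2 * (1/2)^2 * (exp((354/25) t) - 1) / (354/25) = exp(354*t/25)/354 - 1/354.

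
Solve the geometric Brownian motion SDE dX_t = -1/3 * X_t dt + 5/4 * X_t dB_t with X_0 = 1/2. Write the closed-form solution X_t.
X_t = 1/2 * exp((-107/96) * t + (5/4) * B_t)

For GBM dX = mu X dt + sigma X dB with X_0 = x_0, apply Itô to Y = log X: dY = (mu - sigma^2/2) dt + sigma dB, so Y_t = log(x_0) + (mu - sigma^2/2) t + sigma B_t and hence X_t = x_0 * exp((mu - sigma^2/2) t + sigma B_t).
With mu = -1/3, sigma = 5/4, x_0 = 1/2, this gives:
  X_t = 1/2 * exp((-107/96) * t + (5/4) * B_t).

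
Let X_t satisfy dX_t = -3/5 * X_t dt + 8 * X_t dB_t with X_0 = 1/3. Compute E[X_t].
E[X_t] = exp(-3*t/5)/3

For GBM dX = mu X dt + sigma X dB with X_0 = x_0, apply Itô to Y = log X: dY = (mu - sigma^2/2) dt + sigma dB, so Y_t = log(x_0) + (mu - sigma^2/2) t + sigma B_t and hence X_t = x_0 * exp((mu - sigma^2/2) t + sigma B_t).
With mu = -3/5, sigma = 8, x_0 = 1/3, this gives:
  X_t = 1/3 * exp((-163/5) * t + (8) * B_t).
Since sigma*B_t ~ Normal(0, sigma^2 t), E[exp(sigma*B_t)] = exp(sigma^2 t / 2); so E[X_t] = x_0 * exp((mu - sigma^2/2) t) * exp(sigma^2 t / 2) = x_0 * exp(mu t) = exp(-3*t/5)/3.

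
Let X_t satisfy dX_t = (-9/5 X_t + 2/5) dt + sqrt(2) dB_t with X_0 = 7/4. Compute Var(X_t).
Var(X_t) = 5/9 - 5*exp(-18*t/5)/9

The variance V(t) = Var(X_t) satisfies V'(t) = 2 a V(t) + c^2 with V(0) = 0 (drift coefficient is linear in X, diffusion is constant). With a = -9/5, c = sqrt(2), the solution is
  V(t) = (c^2 / (2 a)) * (exp(2 a t) - 1)
       = (sqrt(2)^2 / (2*(-9/5))) * (exp((-18/5) t) - 1)
       = 5/9 - 5*exp(-18*t/5)/9.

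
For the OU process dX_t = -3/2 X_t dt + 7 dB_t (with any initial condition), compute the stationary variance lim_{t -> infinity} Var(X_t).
lim Var(X_t) = 49/3

The OU SDE dX = -theta X dt + sigma dB admits the integrating factor exp(theta t): d(exp(theta t) X_t) = sigma exp(theta t) dB_t. Integrating from 0 to t gives X_t = x_0 * exp(-theta t) + sigma * int_0^t exp(-theta (t-s)) dB_s for any initial x_0. The Itô integral has variance (by the Itô isometry) sigma^2 * int_0^t exp(-2 theta (t - s)) ds = sigma^2 * (1 - exp(-2 theta t)) / (2 theta), independent of x_0.
With theta = 3/2, sigma = 7:
  Var(X_t) = (7)^2 * (1 - exp(-2*3/2 t)) / (2 * 3/2) = 49/3 - 49*exp(-3*t)/3.
As t -> infinity, exp(-2*3/2 t) -> 0, so the stationary variance is sigma^2 / (2 theta) = 49/3.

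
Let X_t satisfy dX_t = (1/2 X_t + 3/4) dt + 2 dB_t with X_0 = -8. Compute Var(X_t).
Var(X_t) = 4*exp(t) - 4

The variance V(t) = Var(X_t) satisfies V'(t) = 2 a V(t) + c^2 with V(0) = 0 (drift coefficient is linear in X, diffusion is constant). With a = 1/2, c = 2, the solution is
  V(t) = (c^2 / (2 a)) * (exp(2 a t) - 1)
       = (2^2 / (2*(1/2))) * (exp(1 t) - 1)
       = 4*exp(t) - 4.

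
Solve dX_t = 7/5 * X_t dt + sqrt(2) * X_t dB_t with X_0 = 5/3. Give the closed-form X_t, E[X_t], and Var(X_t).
X_t = 5/3 * exp((2/5) t + (sqrt(2)) B_t); E[X_t] = 5*exp(7*t/5)/3; Var(X_t) = 25*(exp(2*t) - 1)*exp(14*t/5)/9

For GBM dX = mu X dt + sigma X dB with X_0 = x_0, apply Itô to Y = log X: dY = (mu - sigma^2/2) dt + sigma dB, so Y_t = log(x_0) + (mu - sigma^2/2) t + sigma B_t and hence X_t = x_0 * exp((mu - sigma^2/2) t + sigma B_t).
With mu = 7/5, sigma = sqrt(2), x_0 = 5/3, this gives:
  X_t = 5/3 * exp((2/5) * t + (sqrt(2)) * B_t).
Since sigma*B_t ~ Normal(0, sigma^2 t), E[exp(sigma*B_t)] = exp(sigma^2 t / 2); so E[X_t] = x_0 * exp((mu - sigma^2/2) t) * exp(sigma^2 t / 2) = x_0 * exp(mu t) = 5*exp(7*t/5)/3.
Var(X_t) = E[X_t^2] - (E[X_t])^2 = x_0^2 * exp(2 mu t) * (exp(sigma^2 t) - 1) = 25*(exp(2*t) - 1)*exp(14*t/5)/9.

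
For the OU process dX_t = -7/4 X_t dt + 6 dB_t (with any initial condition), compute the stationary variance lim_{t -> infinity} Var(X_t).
lim Var(X_t) = 72/7

The OU SDE dX = -theta X dt + sigma dB admits the integrating factor exp(theta t): d(exp(theta t) X_t) = sigma exp(theta t) dB_t. Integrating from 0 to t gives X_t = x_0 * exp(-theta t) + sigma * int_0^t exp(-theta (t-s)) dB_s for any initial x_0. The Itô integral has variance (by the Itô isometry) sigma^2 * int_0^t exp(-2 theta (t - s)) ds = sigma^2 * (1 - exp(-2 theta t)) / (2 theta), independent of x_0.
With theta = 7/4, sigma = 6:
  Var(X_t) = (6)^2 * (1 - exp(-2*7/4 t)) / (2 * 7/4) = 72/7 - 72*exp(-7*t/2)/7.
As t -> infinity, exp(-2*7/4 t) -> 0, so the stationary variance is sigma^2 / (2 theta) = 72/7.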